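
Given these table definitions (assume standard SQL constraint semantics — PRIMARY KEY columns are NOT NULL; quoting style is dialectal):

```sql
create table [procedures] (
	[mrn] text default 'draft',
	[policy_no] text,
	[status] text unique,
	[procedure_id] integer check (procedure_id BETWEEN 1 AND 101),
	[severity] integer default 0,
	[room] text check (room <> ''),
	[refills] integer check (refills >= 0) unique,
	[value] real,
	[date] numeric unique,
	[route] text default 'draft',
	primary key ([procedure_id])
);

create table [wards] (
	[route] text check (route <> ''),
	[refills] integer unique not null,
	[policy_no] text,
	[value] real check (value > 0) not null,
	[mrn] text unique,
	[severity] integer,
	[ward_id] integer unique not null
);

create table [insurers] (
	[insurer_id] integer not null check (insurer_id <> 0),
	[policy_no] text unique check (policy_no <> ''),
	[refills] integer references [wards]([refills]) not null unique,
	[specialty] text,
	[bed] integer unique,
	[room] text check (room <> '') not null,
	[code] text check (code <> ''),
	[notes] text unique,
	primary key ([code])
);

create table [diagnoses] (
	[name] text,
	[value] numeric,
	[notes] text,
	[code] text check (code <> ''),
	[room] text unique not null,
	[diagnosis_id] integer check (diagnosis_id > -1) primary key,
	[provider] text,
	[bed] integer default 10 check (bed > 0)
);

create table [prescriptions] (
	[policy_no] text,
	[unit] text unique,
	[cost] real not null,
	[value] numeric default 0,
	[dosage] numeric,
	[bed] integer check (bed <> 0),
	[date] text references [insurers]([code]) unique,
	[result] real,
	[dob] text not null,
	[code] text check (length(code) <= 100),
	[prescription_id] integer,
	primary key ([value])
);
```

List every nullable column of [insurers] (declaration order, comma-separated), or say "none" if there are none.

policy_no, specialty, bed, notes

- insurer_id: declared NOT NULL → not nullable.
- policy_no: CHECK does not forbid NULL (a CHECK constraint passes when its expression is NULL) → nullable.
- refills: declared NOT NULL → not nullable.
- specialty: no NOT NULL constraint applies → nullable.
- bed: UNIQUE does not imply NOT NULL → nullable.
- room: declared NOT NULL → not nullable.
- code: part of the PRIMARY KEY, which implies NOT NULL → not nullable.
- notes: UNIQUE does not imply NOT NULL → nullable.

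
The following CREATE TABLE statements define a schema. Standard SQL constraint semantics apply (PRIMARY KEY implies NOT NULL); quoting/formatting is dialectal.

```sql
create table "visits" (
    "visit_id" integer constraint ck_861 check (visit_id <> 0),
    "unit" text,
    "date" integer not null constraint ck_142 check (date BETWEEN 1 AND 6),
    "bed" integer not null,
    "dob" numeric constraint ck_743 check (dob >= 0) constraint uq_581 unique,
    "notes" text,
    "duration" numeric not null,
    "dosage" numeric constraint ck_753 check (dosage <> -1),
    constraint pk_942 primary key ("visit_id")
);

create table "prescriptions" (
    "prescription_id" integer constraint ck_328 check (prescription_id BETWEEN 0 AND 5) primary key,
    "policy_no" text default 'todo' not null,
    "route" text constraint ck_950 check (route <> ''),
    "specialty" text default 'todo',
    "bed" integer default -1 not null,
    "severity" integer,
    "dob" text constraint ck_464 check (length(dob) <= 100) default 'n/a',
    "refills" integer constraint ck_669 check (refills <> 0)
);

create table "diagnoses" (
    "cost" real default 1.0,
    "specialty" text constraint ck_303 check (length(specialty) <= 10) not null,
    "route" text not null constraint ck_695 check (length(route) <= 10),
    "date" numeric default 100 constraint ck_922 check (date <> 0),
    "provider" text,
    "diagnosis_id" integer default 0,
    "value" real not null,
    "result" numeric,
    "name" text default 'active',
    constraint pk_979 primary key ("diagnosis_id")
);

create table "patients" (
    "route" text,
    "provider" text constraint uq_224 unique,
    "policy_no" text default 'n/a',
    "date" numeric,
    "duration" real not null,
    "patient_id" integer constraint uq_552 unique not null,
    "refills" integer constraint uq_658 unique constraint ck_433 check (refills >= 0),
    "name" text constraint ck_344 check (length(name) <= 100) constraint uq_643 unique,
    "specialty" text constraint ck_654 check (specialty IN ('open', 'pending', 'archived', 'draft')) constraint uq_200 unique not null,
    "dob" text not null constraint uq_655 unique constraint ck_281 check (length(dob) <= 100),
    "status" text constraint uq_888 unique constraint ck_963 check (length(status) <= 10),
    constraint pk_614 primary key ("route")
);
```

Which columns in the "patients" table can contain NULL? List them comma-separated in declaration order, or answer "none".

provider, policy_no, date, refills, name, status

- route: part of the PRIMARY KEY, which implies NOT NULL → not nullable.
- provider: UNIQUE does not imply NOT NULL → nullable.
- policy_no: DEFAULT only fills an omitted column; an explicit NULL is still allowed → nullable.
- date: no NOT NULL constraint applies → nullable.
- duration: declared NOT NULL → not nullable.
- patient_id: declared NOT NULL → not nullable.
- refills: CHECK does not forbid NULL (a CHECK constraint passes when its expression is NULL) → nullable.
- name: CHECK does not forbid NULL (a CHECK constraint passes when its expression is NULL) → nullable.
- specialty: declared NOT NULL → not nullable.
- dob: declared NOT NULL → not nullable.
- status: CHECK does not forbid NULL (a CHECK constraint passes when its expression is NULL) → nullable.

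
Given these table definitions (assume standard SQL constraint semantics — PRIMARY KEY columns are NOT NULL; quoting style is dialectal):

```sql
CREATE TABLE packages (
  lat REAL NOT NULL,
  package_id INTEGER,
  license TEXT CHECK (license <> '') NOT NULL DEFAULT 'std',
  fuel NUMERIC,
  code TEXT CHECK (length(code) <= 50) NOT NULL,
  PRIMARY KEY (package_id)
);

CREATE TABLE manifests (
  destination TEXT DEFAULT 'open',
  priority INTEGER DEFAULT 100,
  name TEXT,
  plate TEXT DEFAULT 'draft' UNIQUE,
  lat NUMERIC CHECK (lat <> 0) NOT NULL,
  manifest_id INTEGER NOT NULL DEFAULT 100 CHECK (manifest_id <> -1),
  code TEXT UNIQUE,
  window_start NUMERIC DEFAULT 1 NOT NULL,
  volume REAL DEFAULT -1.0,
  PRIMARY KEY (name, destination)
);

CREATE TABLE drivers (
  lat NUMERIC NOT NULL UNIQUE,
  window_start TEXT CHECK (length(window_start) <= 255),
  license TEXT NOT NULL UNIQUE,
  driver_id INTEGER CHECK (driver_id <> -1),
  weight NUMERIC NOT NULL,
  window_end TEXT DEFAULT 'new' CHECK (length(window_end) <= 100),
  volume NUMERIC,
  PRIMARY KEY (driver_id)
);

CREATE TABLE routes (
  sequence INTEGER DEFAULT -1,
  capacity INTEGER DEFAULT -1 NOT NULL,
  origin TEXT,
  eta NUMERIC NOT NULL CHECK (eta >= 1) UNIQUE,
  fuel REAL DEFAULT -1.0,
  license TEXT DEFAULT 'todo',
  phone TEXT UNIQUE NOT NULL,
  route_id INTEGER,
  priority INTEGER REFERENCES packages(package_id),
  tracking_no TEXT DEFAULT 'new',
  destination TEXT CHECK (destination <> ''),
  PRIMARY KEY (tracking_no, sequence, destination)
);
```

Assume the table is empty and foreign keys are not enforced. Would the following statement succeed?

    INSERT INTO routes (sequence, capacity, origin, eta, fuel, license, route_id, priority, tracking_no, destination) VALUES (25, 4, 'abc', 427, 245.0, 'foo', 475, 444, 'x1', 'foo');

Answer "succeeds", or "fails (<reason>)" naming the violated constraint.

phone is omitted from the column list and has no DEFAULT, so it would receive NULL.
But phone is declared NOT NULL.

fails (NOT NULL on phone)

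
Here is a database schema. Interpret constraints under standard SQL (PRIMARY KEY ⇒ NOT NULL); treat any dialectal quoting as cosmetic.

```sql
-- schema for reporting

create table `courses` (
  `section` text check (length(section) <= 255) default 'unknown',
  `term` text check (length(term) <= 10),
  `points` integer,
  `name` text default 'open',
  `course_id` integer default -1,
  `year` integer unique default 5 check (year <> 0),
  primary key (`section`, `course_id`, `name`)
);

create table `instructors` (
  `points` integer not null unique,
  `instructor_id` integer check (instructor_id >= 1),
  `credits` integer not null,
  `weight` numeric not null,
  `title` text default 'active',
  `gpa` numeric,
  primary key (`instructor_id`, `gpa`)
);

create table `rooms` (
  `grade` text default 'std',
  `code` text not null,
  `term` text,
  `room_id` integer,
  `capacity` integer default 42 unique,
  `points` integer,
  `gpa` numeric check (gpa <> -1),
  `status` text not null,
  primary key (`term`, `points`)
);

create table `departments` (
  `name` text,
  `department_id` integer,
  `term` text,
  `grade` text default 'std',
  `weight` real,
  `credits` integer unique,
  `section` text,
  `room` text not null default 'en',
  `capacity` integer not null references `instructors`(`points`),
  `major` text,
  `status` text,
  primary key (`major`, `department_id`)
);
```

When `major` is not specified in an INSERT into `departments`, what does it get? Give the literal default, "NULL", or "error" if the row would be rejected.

major has no DEFAULT clause.
Omitting it would insert NULL, but it is part of the PRIMARY KEY, so the INSERT fails.

error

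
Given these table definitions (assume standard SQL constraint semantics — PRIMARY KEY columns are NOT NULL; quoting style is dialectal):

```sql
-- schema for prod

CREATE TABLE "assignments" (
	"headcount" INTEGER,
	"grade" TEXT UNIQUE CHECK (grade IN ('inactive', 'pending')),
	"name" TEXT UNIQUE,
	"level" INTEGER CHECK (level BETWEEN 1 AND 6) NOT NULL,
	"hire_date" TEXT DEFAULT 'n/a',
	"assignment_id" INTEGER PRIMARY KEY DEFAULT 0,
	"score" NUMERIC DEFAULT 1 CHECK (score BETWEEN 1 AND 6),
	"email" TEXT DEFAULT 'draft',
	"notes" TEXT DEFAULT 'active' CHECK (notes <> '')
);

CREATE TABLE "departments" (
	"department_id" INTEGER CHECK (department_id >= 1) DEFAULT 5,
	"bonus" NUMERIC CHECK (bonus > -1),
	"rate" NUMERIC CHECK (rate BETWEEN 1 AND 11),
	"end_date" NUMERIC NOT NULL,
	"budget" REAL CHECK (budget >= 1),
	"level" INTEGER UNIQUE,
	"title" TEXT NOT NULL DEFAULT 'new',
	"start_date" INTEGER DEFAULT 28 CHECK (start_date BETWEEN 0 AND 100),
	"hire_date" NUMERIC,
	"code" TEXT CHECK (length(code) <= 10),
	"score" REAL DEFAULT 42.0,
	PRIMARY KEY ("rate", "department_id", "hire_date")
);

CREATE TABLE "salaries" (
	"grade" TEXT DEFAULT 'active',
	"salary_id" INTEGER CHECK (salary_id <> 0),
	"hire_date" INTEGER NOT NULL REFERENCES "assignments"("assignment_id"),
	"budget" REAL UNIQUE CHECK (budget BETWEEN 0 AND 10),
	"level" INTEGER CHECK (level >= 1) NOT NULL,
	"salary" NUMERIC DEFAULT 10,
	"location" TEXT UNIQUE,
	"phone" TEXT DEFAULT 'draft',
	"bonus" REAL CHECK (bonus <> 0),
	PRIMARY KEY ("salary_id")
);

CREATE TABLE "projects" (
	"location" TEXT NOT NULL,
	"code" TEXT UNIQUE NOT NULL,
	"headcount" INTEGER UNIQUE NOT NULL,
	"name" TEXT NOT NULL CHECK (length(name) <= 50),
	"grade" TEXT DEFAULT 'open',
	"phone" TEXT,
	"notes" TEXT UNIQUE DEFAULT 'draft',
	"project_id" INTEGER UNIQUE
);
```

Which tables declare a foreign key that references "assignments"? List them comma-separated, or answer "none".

salaries

- salaries.hire_date references assignments(assignment_id).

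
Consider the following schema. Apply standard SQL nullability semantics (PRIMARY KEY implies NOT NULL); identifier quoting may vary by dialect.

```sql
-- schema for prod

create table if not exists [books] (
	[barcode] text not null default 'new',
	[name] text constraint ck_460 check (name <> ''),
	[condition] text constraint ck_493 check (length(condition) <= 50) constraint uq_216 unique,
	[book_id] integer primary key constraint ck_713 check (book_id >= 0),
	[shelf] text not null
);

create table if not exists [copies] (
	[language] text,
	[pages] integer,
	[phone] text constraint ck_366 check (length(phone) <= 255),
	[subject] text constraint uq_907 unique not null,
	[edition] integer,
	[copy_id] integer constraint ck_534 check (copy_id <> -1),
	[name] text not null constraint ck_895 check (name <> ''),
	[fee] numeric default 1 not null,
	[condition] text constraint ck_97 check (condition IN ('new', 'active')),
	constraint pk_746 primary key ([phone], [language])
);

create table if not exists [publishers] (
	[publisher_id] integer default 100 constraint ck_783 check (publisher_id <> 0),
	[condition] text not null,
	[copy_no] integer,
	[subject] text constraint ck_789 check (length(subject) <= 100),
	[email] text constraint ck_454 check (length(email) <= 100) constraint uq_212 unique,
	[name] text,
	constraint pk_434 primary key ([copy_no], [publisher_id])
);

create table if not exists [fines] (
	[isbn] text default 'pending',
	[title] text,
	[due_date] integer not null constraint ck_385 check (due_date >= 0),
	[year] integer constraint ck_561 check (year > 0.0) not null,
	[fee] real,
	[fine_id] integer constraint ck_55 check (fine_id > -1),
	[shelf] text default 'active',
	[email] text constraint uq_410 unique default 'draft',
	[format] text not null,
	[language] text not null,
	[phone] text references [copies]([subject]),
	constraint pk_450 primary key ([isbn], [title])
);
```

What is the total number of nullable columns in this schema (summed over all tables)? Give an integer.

14

books: 2 nullable (name, condition — PK (book_id) and explicit NOT NULL columns excluded).
copies: 4 nullable (pages, edition, copy_id, condition — PK (phone, language) and explicit NOT NULL columns excluded).
publishers: 3 nullable (subject, email, name — PK (copy_no, publisher_id) and explicit NOT NULL columns excluded).
fines: 5 nullable (fee, fine_id, shelf, email, phone — PK (isbn, title) and explicit NOT NULL columns excluded).
Total: 2 + 4 + 3 + 5 = 14.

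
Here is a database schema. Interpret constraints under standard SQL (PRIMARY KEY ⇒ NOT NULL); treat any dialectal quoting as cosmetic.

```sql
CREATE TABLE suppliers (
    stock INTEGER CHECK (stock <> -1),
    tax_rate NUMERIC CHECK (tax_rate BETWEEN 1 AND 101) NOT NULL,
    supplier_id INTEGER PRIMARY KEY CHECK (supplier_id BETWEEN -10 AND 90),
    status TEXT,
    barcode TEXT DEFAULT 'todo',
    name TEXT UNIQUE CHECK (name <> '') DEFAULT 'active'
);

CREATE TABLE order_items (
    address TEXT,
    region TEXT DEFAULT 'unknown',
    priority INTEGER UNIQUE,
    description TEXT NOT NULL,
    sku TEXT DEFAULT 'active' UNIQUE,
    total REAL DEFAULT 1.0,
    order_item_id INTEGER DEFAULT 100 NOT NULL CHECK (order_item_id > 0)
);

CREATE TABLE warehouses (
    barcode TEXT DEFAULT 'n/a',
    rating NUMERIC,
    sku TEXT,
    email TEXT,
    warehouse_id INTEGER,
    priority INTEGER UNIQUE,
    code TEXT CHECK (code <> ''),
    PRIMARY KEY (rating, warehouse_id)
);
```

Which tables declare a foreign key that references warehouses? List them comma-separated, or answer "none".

No REFERENCES clause anywhere in the schema names warehouses.

none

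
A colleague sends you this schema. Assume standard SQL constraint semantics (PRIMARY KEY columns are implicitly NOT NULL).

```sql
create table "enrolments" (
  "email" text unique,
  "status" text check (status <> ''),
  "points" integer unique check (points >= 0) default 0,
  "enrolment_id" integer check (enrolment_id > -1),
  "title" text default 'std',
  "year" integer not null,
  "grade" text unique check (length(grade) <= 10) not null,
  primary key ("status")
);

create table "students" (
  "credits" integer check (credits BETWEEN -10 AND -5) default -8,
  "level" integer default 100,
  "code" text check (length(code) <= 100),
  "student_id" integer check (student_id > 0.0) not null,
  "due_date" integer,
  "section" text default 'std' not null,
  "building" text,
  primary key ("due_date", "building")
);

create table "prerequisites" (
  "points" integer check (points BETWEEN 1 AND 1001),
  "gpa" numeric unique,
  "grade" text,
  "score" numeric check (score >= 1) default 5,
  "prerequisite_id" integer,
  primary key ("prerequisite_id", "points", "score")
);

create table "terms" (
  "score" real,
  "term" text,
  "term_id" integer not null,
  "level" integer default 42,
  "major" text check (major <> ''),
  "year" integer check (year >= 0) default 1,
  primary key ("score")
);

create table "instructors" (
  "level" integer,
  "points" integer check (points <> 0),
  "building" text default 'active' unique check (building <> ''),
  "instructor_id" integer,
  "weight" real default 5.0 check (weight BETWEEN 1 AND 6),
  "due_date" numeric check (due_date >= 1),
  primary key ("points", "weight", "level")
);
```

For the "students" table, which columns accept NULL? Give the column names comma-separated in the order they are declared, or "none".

credits, level, code

- credits: CHECK does not forbid NULL (a CHECK constraint passes when its expression is NULL) → nullable.
- level: DEFAULT only fills an omitted column; an explicit NULL is still allowed → nullable.
- code: CHECK does not forbid NULL (a CHECK constraint passes when its expression is NULL) → nullable.
- student_id: declared NOT NULL → not nullable.
- due_date: part of the PRIMARY KEY, which implies NOT NULL → not nullable.
- section: declared NOT NULL → not nullable.
- building: part of the PRIMARY KEY, which implies NOT NULL → not nullable.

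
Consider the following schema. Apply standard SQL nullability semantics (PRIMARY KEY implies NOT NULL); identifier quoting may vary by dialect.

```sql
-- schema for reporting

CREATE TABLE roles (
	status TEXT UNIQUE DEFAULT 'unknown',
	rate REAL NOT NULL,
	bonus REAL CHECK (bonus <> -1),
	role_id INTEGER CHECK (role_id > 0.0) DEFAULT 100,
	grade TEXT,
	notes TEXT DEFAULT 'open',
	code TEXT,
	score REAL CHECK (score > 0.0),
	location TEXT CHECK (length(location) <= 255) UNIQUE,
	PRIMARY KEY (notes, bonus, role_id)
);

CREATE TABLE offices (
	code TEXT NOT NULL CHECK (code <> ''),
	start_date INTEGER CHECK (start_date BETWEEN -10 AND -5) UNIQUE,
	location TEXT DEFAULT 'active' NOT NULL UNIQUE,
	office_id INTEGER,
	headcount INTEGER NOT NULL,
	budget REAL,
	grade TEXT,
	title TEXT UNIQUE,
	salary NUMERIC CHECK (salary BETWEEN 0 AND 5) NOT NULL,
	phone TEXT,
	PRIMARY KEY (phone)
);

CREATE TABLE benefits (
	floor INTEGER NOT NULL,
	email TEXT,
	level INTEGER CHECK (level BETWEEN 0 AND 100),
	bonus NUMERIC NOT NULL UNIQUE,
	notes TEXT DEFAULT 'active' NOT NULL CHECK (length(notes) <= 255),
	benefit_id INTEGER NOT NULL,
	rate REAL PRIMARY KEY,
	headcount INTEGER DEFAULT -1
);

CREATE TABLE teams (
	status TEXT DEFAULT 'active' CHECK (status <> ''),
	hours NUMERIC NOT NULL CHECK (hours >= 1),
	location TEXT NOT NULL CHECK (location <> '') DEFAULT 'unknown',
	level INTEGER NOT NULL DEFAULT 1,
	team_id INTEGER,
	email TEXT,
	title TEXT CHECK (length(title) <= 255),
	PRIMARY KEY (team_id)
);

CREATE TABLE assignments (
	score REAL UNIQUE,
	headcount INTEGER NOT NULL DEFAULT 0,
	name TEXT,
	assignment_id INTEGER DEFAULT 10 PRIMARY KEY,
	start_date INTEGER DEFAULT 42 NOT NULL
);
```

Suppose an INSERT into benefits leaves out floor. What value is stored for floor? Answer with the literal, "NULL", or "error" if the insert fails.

error

floor has no DEFAULT clause.
Omitting it would insert NULL, but it is declared NOT NULL, so the INSERT fails.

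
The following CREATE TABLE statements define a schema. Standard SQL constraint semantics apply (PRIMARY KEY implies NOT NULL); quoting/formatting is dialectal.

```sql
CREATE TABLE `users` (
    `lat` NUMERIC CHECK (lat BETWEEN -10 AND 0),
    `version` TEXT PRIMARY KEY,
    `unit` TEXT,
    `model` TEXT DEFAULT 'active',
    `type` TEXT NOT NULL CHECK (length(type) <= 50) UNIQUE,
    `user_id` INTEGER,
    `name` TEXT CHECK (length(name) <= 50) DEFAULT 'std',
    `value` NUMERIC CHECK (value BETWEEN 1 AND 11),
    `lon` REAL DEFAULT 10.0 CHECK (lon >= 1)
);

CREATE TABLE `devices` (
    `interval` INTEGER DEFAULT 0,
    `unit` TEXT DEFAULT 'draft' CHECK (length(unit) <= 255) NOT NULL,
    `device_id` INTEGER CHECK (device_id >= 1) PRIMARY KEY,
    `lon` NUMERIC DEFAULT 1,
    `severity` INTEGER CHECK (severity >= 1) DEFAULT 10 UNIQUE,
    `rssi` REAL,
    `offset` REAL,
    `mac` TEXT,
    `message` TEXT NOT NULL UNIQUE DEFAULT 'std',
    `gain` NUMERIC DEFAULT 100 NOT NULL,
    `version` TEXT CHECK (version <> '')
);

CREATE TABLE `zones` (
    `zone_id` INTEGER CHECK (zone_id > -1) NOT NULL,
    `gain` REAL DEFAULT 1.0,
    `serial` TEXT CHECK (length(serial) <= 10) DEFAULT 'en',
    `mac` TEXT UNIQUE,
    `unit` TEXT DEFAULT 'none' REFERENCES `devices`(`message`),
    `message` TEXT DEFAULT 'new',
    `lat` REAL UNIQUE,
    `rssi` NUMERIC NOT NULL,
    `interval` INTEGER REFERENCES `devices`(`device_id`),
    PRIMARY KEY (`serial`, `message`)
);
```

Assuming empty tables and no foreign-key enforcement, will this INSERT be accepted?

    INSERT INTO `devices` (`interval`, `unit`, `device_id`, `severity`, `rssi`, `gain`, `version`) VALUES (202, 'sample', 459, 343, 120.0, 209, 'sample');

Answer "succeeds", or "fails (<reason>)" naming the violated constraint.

NOT NULL columns: device_id is supplied; gain is supplied; message defaults to 'std'; unit is supplied.
CHECK constraints: 'sample' satisfies (length(unit) <= 255); 459 satisfies (device_id >= 1); 343 satisfies (severity >= 1); 'sample' satisfies (version <> '').
No constraint is violated.

succeeds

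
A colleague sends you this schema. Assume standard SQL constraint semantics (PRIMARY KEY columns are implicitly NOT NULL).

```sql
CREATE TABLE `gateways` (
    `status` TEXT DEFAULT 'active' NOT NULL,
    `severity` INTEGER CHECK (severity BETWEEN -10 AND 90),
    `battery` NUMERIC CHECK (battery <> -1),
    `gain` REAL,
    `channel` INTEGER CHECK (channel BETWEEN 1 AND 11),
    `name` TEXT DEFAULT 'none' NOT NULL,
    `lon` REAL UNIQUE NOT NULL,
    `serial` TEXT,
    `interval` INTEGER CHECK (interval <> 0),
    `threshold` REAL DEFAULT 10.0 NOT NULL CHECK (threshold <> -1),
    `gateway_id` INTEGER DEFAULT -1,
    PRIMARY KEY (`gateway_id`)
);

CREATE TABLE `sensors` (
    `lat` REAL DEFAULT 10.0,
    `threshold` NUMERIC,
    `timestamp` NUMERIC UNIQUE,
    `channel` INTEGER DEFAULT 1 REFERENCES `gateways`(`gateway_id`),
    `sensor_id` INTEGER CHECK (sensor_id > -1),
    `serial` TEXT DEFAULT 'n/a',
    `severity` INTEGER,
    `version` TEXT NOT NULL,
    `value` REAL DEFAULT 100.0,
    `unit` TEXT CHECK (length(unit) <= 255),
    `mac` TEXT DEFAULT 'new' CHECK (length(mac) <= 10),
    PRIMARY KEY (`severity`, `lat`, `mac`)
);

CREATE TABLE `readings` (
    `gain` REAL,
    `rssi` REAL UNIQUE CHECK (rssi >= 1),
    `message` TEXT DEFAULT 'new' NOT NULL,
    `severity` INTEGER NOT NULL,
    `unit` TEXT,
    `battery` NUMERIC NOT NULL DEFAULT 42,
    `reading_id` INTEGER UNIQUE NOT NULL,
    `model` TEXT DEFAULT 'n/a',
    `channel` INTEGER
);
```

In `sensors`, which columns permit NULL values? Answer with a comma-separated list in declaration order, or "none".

- lat: part of the PRIMARY KEY, which implies NOT NULL → not nullable.
- threshold: no NOT NULL constraint applies → nullable.
- timestamp: UNIQUE does not imply NOT NULL → nullable.
- channel: a foreign key column may be NULL unless separately constrained → nullable.
- sensor_id: CHECK does not forbid NULL (a CHECK constraint passes when its expression is NULL) → nullable.
- serial: DEFAULT only fills an omitted column; an explicit NULL is still allowed → nullable.
- severity: part of the PRIMARY KEY, which implies NOT NULL → not nullable.
- version: declared NOT NULL → not nullable.
- value: DEFAULT only fills an omitted column; an explicit NULL is still allowed → nullable.
- unit: CHECK does not forbid NULL (a CHECK constraint passes when its expression is NULL) → nullable.
- mac: part of the PRIMARY KEY, which implies NOT NULL → not nullable.

threshold, timestamp, channel, sensor_id, serial, value, unit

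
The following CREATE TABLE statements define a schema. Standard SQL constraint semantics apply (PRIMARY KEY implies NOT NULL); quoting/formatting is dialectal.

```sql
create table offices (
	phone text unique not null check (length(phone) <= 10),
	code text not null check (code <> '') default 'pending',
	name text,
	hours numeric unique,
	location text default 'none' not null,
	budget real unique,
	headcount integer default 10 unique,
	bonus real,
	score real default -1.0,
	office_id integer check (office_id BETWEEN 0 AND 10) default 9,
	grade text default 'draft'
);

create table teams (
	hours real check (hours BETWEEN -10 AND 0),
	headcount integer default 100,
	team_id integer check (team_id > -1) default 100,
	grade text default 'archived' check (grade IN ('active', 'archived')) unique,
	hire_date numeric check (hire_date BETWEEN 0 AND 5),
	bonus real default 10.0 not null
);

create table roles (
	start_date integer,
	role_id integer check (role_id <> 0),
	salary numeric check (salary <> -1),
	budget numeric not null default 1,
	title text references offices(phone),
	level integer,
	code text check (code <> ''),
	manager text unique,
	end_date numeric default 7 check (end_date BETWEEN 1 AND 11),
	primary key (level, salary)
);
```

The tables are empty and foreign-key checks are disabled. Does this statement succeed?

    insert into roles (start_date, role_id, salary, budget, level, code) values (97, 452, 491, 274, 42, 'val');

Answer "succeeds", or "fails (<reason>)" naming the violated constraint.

NOT NULL columns: budget is supplied; level is supplied; salary is supplied.
CHECK constraints: 452 satisfies (role_id <> 0); 491 satisfies (salary <> -1); 'val' satisfies (code <> '').
No constraint is violated.

succeeds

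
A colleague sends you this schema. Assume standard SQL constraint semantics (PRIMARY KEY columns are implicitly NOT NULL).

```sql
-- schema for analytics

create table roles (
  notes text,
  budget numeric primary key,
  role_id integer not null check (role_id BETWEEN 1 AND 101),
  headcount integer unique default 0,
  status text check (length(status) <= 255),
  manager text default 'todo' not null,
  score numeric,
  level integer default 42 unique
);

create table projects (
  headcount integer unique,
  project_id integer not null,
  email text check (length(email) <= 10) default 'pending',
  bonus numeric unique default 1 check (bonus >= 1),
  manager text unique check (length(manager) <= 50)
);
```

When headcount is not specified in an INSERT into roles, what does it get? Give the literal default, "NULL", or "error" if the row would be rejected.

0

headcount has an explicit DEFAULT 0.
When the column is omitted from an INSERT, that default is used.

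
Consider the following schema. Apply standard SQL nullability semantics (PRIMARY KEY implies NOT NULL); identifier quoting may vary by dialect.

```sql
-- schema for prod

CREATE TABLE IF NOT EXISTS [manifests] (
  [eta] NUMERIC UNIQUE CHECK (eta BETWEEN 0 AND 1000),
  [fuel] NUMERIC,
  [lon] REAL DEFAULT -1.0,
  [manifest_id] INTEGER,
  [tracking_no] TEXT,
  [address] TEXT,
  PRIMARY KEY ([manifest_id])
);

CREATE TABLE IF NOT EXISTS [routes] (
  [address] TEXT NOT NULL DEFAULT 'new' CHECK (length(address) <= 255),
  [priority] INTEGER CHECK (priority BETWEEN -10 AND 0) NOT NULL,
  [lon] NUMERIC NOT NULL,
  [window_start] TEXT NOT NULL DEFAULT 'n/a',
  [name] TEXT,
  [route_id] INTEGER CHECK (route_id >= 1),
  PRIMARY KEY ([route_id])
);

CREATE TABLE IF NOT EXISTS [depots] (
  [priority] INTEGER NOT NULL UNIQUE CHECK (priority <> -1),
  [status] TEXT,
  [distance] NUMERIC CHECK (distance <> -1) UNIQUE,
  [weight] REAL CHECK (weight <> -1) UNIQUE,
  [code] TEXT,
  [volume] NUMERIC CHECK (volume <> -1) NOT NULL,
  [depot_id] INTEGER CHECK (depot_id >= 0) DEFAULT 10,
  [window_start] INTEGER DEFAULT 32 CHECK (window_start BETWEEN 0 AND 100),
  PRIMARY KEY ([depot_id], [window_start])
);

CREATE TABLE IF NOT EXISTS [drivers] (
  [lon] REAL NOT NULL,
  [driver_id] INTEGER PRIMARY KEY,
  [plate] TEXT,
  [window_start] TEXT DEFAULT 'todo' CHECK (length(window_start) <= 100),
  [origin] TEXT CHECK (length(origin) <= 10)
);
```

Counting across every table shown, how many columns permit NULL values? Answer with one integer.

manifests: 5 nullable (eta, fuel, lon, tracking_no, address — PK (manifest_id) and explicit NOT NULL columns excluded).
routes: 1 nullable (name — PK (route_id) and explicit NOT NULL columns excluded).
depots: 4 nullable (status, distance, weight, code — PK (depot_id, window_start) and explicit NOT NULL columns excluded).
drivers: 3 nullable (plate, window_start, origin — PK (driver_id) and explicit NOT NULL columns excluded).
Total: 5 + 1 + 4 + 3 = 13.

13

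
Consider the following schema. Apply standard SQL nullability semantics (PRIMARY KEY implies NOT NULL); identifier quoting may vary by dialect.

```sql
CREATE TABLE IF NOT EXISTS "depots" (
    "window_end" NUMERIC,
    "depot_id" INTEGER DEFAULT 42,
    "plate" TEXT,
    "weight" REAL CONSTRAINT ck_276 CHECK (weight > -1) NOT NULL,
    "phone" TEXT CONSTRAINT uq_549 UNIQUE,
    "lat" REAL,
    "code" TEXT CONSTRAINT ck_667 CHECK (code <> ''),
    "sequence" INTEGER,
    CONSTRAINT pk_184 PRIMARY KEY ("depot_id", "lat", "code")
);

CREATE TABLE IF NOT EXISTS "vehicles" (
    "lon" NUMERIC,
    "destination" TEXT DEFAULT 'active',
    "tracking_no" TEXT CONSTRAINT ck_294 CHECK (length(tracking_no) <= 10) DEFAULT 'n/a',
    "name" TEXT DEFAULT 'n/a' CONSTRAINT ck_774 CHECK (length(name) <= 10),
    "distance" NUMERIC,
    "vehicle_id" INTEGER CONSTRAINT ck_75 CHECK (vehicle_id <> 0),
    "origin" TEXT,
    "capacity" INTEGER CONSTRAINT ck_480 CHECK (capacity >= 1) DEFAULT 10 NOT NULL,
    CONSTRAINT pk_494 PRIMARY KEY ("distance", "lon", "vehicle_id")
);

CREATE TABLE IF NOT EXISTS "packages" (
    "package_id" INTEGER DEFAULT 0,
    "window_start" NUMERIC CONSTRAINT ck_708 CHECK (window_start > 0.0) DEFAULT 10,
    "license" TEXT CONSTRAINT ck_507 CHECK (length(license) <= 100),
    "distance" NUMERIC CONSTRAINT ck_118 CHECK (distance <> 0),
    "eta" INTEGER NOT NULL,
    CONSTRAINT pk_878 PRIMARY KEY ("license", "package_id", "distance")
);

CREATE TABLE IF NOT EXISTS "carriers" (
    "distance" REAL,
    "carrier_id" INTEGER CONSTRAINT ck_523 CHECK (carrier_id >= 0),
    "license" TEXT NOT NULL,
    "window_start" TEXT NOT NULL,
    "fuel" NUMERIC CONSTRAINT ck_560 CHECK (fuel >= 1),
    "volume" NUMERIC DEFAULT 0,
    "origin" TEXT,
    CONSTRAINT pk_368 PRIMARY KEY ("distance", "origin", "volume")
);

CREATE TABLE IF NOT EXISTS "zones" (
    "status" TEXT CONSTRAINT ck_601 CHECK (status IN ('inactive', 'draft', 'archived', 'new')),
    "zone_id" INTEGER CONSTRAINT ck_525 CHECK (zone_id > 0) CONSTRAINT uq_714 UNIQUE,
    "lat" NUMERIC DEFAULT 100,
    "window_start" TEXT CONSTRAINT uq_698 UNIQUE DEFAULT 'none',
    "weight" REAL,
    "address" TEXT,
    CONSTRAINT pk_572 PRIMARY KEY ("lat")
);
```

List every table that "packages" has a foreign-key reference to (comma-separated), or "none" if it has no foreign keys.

No column in packages has a REFERENCES clause.

none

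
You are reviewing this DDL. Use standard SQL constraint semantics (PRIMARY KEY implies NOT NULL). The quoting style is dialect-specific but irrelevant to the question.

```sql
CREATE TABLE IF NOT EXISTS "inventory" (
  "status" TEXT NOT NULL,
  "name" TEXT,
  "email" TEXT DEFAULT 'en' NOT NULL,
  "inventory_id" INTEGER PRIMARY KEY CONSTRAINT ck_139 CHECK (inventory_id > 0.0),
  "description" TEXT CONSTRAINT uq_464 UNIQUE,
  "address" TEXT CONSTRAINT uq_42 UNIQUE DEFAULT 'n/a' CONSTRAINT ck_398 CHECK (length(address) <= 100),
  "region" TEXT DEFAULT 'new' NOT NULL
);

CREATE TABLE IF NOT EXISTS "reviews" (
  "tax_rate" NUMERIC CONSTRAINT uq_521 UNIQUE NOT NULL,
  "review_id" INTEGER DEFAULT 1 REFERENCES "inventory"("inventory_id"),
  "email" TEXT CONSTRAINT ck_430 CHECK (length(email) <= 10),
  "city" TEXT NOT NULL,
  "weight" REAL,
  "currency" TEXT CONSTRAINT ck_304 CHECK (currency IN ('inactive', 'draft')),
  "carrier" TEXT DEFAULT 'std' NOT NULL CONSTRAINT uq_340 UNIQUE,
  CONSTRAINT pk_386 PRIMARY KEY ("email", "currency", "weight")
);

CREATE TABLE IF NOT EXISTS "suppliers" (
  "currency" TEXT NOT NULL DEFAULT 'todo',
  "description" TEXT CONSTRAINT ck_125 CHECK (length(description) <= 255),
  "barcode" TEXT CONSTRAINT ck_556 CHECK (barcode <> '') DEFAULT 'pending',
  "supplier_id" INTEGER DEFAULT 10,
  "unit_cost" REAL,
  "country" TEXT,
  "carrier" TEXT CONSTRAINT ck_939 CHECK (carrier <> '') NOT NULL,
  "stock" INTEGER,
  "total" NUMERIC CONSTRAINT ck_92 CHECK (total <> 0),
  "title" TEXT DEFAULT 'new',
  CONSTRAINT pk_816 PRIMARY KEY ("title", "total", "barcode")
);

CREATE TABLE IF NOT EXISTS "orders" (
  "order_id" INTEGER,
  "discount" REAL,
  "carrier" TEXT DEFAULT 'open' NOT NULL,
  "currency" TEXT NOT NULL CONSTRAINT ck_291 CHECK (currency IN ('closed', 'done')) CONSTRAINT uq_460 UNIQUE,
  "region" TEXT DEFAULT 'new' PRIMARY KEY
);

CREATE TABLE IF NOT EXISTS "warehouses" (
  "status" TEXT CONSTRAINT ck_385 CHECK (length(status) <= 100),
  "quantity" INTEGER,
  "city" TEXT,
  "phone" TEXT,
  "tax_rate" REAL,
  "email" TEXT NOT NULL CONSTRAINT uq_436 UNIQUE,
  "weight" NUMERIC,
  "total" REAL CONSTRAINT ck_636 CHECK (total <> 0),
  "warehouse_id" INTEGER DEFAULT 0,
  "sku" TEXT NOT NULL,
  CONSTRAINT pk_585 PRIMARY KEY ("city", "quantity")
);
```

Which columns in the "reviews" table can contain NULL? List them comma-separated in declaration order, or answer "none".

review_id

- tax_rate: declared NOT NULL → not nullable.
- review_id: a foreign key column may be NULL unless separately constrained → nullable.
- email: part of the PRIMARY KEY, which implies NOT NULL → not nullable.
- city: declared NOT NULL → not nullable.
- weight: part of the PRIMARY KEY, which implies NOT NULL → not nullable.
- currency: part of the PRIMARY KEY, which implies NOT NULL → not nullable.
- carrier: declared NOT NULL → not nullable.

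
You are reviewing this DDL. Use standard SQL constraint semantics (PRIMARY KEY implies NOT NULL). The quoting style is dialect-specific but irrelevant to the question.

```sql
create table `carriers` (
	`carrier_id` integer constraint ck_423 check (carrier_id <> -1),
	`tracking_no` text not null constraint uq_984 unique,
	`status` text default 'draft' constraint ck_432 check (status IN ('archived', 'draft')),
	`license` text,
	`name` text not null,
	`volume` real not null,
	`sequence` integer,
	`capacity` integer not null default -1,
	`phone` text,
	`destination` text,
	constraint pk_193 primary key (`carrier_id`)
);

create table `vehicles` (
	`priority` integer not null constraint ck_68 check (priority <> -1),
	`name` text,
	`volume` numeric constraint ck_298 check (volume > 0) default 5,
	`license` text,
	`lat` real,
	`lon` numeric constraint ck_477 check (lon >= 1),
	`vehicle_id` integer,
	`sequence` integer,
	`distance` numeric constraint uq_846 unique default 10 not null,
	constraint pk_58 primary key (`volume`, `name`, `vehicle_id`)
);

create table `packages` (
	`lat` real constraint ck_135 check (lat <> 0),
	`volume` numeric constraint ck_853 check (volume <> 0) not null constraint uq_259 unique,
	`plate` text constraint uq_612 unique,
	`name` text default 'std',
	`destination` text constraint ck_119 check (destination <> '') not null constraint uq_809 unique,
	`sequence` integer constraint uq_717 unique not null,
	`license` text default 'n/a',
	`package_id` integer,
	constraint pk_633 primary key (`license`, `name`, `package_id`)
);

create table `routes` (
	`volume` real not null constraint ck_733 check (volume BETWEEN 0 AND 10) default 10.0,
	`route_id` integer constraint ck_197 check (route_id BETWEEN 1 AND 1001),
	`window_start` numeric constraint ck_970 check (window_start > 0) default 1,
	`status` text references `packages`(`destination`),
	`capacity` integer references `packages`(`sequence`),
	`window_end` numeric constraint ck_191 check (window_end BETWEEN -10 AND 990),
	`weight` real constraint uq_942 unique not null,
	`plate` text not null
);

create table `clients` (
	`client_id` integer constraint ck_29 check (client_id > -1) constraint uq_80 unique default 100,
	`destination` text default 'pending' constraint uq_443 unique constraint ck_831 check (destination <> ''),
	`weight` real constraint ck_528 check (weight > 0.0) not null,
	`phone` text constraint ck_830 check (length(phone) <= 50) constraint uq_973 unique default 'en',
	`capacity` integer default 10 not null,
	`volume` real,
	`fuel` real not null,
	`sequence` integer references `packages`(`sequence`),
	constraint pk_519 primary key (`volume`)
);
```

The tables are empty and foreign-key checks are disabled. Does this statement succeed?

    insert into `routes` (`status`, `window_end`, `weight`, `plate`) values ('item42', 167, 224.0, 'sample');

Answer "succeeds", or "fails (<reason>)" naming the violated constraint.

NOT NULL columns: plate is supplied; volume defaults to 10.0; weight is supplied.
CHECK constraints: 167 satisfies (window_end BETWEEN -10 AND 990).
No constraint is violated.

succeeds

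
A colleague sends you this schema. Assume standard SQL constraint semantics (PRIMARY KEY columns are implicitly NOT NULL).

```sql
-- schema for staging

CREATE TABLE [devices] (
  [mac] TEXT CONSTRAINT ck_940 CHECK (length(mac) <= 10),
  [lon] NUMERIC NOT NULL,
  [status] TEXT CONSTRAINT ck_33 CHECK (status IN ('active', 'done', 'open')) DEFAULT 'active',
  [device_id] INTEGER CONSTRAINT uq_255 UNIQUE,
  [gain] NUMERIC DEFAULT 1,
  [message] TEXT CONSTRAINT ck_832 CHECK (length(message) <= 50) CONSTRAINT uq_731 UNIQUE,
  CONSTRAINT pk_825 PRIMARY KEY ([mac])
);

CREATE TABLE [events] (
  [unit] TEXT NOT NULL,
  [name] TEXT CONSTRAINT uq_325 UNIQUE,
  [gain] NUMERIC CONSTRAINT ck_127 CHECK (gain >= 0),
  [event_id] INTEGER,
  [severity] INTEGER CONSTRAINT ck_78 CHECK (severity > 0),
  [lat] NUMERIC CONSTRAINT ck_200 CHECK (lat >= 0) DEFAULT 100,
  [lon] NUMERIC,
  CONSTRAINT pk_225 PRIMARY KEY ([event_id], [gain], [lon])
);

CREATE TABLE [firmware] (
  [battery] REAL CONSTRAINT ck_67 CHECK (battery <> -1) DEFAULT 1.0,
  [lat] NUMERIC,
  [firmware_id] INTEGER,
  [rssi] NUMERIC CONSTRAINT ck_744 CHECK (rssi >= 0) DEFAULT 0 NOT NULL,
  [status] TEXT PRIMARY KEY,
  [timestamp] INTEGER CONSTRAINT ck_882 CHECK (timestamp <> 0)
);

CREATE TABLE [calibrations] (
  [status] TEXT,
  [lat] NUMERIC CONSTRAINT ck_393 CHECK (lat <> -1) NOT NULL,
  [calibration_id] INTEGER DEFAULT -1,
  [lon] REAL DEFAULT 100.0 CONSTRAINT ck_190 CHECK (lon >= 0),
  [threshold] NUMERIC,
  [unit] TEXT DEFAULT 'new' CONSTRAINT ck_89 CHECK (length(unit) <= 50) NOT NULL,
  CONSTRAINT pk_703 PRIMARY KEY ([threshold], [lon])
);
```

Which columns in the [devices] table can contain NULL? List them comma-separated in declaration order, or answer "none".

status, device_id, gain, message

- mac: part of the PRIMARY KEY, which implies NOT NULL → not nullable.
- lon: declared NOT NULL → not nullable.
- status: CHECK does not forbid NULL (a CHECK constraint passes when its expression is NULL) → nullable.
- device_id: UNIQUE does not imply NOT NULL → nullable.
- gain: DEFAULT only fills an omitted column; an explicit NULL is still allowed → nullable.
- message: CHECK does not forbid NULL (a CHECK constraint passes when its expression is NULL) → nullable.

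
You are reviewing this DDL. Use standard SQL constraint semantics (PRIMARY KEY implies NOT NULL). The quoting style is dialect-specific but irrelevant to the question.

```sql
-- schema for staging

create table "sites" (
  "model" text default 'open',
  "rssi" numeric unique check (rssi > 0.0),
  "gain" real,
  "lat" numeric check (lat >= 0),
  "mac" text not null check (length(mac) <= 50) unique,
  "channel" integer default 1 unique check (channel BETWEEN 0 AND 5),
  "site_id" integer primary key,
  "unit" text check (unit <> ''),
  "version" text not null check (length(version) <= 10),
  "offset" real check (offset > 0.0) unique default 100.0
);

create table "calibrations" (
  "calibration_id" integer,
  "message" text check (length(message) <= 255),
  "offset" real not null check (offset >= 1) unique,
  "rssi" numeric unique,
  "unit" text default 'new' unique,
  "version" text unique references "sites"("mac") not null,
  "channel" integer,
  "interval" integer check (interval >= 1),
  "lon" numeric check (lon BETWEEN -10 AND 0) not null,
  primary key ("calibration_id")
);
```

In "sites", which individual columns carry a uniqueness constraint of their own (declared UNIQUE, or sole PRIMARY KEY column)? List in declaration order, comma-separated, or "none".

rssi, mac, channel, site_id, offset

- model: no UNIQUE or single-column PK constraint.
- rssi: declared UNIQUE → unique.
- gain: no UNIQUE or single-column PK constraint.
- lat: no UNIQUE or single-column PK constraint.
- mac: declared UNIQUE → unique.
- channel: declared UNIQUE → unique.
- site_id: single-column PRIMARY KEY → unique.
- unit: no UNIQUE or single-column PK constraint.
- version: no UNIQUE or single-column PK constraint.
- offset: declared UNIQUE → unique.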